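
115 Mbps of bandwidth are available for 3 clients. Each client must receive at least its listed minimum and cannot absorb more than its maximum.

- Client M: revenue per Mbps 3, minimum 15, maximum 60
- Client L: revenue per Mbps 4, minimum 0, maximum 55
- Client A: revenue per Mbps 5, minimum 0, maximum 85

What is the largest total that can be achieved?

Meeting every minimum uses 15+0+0 = 15 Mbps, leaving 100.
Order the clients by revenue per Mbps: Client A 5 > Client L 4 > Client M 3.
Give Client A 85 more to hit its cap of 85 — 15 left.
Client L: +15 (room for 55) → 15. Pool exhausted.
Total = 3×15 + 4×15 + 5×85 = 530.

530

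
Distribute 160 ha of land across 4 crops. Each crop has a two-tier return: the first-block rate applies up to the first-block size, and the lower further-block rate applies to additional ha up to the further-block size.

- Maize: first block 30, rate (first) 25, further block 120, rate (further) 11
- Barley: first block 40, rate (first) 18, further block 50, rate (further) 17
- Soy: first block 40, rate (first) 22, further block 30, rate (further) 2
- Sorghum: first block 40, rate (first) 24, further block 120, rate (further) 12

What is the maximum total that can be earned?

3480

Treat each block as its own option and order by rate: Maize/T1 25 > Sorghum/T1 24 > Soy/T1 22 > Barley/T1 18 > Barley/T2 17 > Sorghum/T2 12 > Maize/T2 11 > Soy/T2 2.
Maize T1 at 25: fill all 30 — 130 left.
Sorghum T1 at 24: fill all 40 — 90 left.
Soy T1 at 22: fill all 40 — 50 left.
Barley T1 at 18: fill all 40 — 10 left.
Barley/T2: +10 of 50 at 17; pool empty.
Total = 25×30 + 24×40 + 22×40 + 18×40 + 17×10 = 3480.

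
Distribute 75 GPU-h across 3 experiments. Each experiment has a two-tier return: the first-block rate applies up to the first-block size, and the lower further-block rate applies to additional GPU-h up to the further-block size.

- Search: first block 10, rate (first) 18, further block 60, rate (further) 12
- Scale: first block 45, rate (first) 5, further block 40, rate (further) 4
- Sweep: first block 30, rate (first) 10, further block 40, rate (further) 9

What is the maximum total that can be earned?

Rank every tier by rate: Search/first 18 > Search/second 12 > Sweep/first 10 > Sweep/second 9 > Scale/first 5 > Scale/second 4.
Search first at 18: fill all 10 — 65 left.
Fill Search second block (60 at 12) — 5 left.
5 remain; put them into Sweep first at 10.
Total = 18×10 + 12×60 + 10×5 = 950.

950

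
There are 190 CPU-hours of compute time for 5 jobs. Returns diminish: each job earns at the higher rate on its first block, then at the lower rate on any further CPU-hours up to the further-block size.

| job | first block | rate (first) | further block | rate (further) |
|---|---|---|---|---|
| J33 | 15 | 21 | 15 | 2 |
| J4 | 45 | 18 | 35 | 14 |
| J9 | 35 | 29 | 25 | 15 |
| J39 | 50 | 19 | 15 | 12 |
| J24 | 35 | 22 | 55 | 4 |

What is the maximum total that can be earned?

4010

Order all 10 blocks by rate: J9/tier1 29 > J24/tier1 22 > J33/tier1 21 > J39/tier1 19 > J4/tier1 18 > J9/tier2 15 > J4/tier2 14 > J39/tier2 12 > J24/tier2 4 > J33/tier2 2.
J9 tier1 at 29: fill all 35 → 155 left.
Fill J24 tier1 block (35 at 22) → 120 left.
J33 tier1 at 21: fill all 15 → 105 left.
J39/tier1 (19): +50 → 55 left.
Fill J4 tier1 block (45 at 18) → 10 left.
10 remain; put them into J9 tier2 at 15.
Total = 29×35 + 22×35 + 21×15 + 19×50 + 18×45 + 15×10 = 4010.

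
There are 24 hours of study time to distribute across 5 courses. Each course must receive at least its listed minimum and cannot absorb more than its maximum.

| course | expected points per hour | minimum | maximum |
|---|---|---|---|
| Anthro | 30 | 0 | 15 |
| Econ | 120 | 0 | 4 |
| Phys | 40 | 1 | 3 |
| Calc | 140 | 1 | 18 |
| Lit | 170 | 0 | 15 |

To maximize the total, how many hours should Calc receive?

8

Meeting every minimum uses 0+0+1+1+0 = 2 hours, leaving 22.
Rank by expected points per hour: Lit 170 > Calc 140 > Econ 120 > Phys 40 > Anthro 30.
Lit takes 15 more to reach its cap of 15 — 7 left.
Only 7 left; Calc takes them to reach 8.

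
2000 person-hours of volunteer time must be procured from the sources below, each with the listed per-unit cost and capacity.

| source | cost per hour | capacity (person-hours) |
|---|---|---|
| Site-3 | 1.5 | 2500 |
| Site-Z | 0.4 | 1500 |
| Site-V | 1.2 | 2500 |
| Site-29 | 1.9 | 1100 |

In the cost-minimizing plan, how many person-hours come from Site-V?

500

Fill from the cheapest source first.
Take 1500 from Site-Z at 0.4 — need 500 more.
Site-V at 1.2: take 500 of its 2500 — requirement met.
Site-3, Site-29: unused.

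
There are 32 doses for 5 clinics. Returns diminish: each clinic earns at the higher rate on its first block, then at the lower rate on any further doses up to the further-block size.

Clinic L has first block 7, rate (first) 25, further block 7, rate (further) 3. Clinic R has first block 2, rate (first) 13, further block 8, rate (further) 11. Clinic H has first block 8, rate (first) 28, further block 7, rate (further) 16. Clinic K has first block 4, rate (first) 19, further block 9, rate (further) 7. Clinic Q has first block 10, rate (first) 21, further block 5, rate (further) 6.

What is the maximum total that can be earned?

Order all 10 blocks by rate: Clinic H/tier1 28 > Clinic L/tier1 25 > Clinic Q/tier1 21 > Clinic K/tier1 19 > Clinic H/tier2 16 > Clinic R/tier1 13 > Clinic R/tier2 11 > Clinic K/tier2 7 > Clinic Q/tier2 6 > Clinic L/tier2 3.
Fill Clinic H tier1 block (8 at 28) ; 24 left.
Fill Clinic L tier1 block (7 at 25) ; 17 left.
Clinic Q/tier1 (21): +10 ; 7 left.
Fill Clinic K tier1 block (4 at 19) ; 3 left.
Clinic H/tier2: +3 of 7 at 16; pool empty.
Total = 28×8 + 25×7 + 21×10 + 19×4 + 16×3 = 733.

733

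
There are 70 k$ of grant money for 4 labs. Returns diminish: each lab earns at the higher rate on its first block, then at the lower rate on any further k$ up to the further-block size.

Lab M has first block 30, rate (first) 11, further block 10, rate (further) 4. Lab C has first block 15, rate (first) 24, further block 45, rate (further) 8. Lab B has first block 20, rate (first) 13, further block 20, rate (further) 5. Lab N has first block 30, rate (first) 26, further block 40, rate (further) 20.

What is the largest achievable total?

1640

Rank every tier by rate: Lab N/T1 26 > Lab C/T1 24 > Lab N/T2 20 > Lab B/T1 13 > Lab M/T1 11 > Lab C/T2 8 > Lab B/T2 5 > Lab M/T2 4.
Fill Lab N T1 block (30 at 26) ; 40 left.
Lab C T1 at 24: fill all 15 ; 25 left.
25 remain; put them into Lab N T2 at 20.
Total = 26×30 + 24×15 + 20×25 = 1640.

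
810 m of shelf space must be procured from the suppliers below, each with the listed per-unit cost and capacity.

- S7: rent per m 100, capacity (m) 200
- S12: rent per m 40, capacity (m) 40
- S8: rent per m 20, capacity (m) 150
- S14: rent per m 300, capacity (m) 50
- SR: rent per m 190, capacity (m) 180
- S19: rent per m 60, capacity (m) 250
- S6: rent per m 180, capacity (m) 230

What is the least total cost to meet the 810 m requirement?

Cheapest first:
Take 150 from S8 at 20 — need 660 more.
S12 at 40: take all 40 m — 620 still needed.
S19 at 60: take all 250 m — 370 still needed.
S7 at 100: take all 200 m — 170 still needed.
S6 at 180: take 170 of its 230 — requirement met.
SR, S14: unused.
Cost = 150×20 + 40×40 + 250×60 + 200×100 + 170×180 = 70200.

70200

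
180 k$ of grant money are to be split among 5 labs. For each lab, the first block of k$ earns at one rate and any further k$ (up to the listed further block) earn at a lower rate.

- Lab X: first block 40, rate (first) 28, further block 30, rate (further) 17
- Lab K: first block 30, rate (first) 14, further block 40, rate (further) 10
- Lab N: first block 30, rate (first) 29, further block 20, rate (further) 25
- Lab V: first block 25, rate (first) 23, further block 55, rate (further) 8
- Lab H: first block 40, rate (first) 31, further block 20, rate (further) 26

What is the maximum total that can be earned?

4910

Treat each block as its own option and order by rate: Lab H/T1 31 > Lab N/T1 29 > Lab X/T1 28 > Lab H/T2 26 > Lab N/T2 25 > Lab V/T1 23 > Lab X/T2 17 > Lab K/T1 14 > Lab K/T2 10 > Lab V/T2 8.
Fill Lab H T1 block (40 at 31) → 140 left.
Lab N T1 at 29: fill all 30 → 110 left.
Lab X T1 at 28: fill all 40 → 70 left.
Lab H T2 at 26: fill all 20 → 50 left.
Lab N/T2 (25): +20 → 30 left.
Lab V T1 at 23: fill all 25 → 5 left.
Lab X T2 at 17: only 5 left, fill 5.
Total = 31×40 + 29×30 + 28×40 + 26×20 + 25×20 + 23×25 + 17×5 = 4910.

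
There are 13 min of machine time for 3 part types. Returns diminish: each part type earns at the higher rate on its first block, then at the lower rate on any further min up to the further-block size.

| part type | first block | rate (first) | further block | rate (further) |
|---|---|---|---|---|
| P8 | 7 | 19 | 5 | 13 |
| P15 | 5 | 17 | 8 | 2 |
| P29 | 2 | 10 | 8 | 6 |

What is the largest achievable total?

231

Rank every tier by rate: P8/first 19 > P15/first 17 > P8/second 13 > P29/first 10 > P29/second 6 > P15/second 2.
Fill P8 first block (7 at 19) ; 6 left.
P15 first at 17: fill all 5 ; 1 left.
P8/second: +1 of 5 at 13; pool empty.
Total = 19×7 + 17×5 + 13×1 = 231.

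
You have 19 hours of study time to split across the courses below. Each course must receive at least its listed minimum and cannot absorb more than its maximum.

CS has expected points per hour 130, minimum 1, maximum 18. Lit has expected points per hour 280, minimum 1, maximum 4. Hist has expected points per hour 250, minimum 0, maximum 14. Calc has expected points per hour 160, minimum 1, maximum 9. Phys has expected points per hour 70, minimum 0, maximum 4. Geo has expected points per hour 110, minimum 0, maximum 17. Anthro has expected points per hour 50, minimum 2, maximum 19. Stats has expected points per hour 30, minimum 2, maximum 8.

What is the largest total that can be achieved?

3820

Meeting every minimum uses 1+1+0+1+0+0+2+2 = 7 hours, leaving 12.
Highest expected points per hour first: Lit 280 > Hist 250 > Calc 160 > CS 130 > Geo 110 > Phys 70 > Anthro 50 > Stats 30.
Lit: +3 to 4 (cap) — 9 left.
Hist has room for 14 more but only 9 remain, so it gets 9.
Total = 130×1 + 280×4 + 250×9 + 160×1 + 50×2 + 30×2 = 3820.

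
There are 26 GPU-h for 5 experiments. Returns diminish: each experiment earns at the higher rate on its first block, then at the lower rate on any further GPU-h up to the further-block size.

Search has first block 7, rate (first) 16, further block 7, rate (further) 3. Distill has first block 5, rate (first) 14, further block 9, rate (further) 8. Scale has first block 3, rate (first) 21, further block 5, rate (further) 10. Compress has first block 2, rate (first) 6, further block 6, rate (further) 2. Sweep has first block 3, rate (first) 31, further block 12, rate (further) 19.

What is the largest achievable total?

Treat each block as its own option and order by rate: Sweep/first 31 > Scale/first 21 > Sweep/second 19 > Search/first 16 > Distill/first 14 > Scale/second 10 > Distill/second 8 > Compress/first 6 > Search/second 3 > Compress/second 2.
Fill Sweep first block (3 at 31) → 23 left.
Scale/first (21): +3 → 20 left.
Sweep second at 19: fill all 12 → 8 left.
Search/first (16): +7 → 1 left.
1 remain; put them into Distill first at 14.
Total = 31×3 + 21×3 + 19×12 + 16×7 + 14×1 = 510.

510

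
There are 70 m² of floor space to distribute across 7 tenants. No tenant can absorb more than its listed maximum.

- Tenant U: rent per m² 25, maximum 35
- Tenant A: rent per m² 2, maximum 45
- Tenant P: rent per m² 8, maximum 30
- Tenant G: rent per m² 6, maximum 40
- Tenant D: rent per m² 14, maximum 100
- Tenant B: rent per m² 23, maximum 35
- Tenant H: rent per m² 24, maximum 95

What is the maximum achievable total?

Highest rent per m² first: Tenant U 25 > Tenant H 24 > Tenant B 23 > Tenant D 14 > Tenant P 8 > Tenant G 6 > Tenant A 2.
Tenant U: +35 to 35 (cap) → 35 left.
Only 35 left; Tenant H takes them to reach 35.
Total = 25×35 + 24×35 = 1715.

1715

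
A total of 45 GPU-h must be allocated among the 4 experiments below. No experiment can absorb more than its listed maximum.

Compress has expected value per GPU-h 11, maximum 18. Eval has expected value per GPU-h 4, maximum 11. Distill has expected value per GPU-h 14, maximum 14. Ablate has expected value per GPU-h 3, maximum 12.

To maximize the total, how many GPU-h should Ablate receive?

Highest expected value per GPU-h first: Distill 14 > Compress 11 > Eval 4 > Ablate 3.
Distill: +14 to 14 (cap) — 31 left.
Compress: +18 to 18 (cap) — 13 left.
Eval takes 11 to reach its cap of 11 — 2 left.
Ablate has room for 12 but only 2 remain, so it gets 2.

2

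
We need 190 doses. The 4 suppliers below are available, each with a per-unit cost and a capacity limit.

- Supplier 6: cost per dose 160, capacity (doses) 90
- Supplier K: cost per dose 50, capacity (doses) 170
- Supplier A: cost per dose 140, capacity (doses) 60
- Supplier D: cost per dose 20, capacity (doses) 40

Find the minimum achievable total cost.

8300

Cheapest first:
Supplier D at 20: take all 40 doses → 150 still needed.
Supplier K at 50: take 150 of its 170 → requirement met.
Supplier A, Supplier 6: unused.
Cost = 40×20 + 150×50 = 8300.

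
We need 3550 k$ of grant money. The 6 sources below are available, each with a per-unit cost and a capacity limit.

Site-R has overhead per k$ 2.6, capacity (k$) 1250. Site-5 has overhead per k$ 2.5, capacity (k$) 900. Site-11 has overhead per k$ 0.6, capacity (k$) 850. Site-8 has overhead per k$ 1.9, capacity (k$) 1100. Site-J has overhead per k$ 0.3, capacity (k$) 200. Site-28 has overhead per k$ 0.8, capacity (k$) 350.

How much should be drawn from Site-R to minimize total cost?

150

Cheapest first:
Take 200 from Site-J at 0.3 ; need 3350 more.
Site-11 at 0.6: take all 850 k$ ; 2500 still needed.
Site-28 (0.8): use full 350 ; 2150 k$ to go.
Take 1100 from Site-8 at 1.9 ; need 1050 more.
Take 900 from Site-5 at 2.5 ; need 150 more.
Site-R at 2.6: take 150 of its 1250 ; requirement met.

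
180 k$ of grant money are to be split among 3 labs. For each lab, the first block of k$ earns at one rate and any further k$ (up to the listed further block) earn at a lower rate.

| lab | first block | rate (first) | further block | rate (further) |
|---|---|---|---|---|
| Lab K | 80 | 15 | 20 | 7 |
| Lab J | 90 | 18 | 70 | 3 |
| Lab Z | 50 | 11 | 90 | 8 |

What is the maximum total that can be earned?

Order all 6 blocks by rate: Lab J/tier1 18 > Lab K/tier1 15 > Lab Z/tier1 11 > Lab Z/tier2 8 > Lab K/tier2 7 > Lab J/tier2 3.
Fill Lab J tier1 block (90 at 18) ; 90 left.
Lab K tier1 at 15: fill all 80 ; 10 left.
10 remain; put them into Lab Z tier1 at 11.
Total = 18×90 + 15×80 + 11×10 = 2930.

2930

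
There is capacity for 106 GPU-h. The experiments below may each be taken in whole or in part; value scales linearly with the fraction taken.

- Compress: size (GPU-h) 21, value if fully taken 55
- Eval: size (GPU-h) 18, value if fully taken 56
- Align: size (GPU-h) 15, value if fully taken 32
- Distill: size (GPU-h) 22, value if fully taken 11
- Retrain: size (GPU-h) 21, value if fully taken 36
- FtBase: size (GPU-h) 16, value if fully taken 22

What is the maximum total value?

208.5

Rank by value-to-size ratio: Eval 56/18≈3.11, Compress 55/21≈2.62, Align 32/15≈2.13, Retrain 36/21≈1.71, FtBase 22/16≈1.38, Distill 11/22≈0.5.
All 18 GPU-h of Eval fit (value 56) ; 88 remain.
Take all of Compress (21 GPU-h, value 55) ; 67 GPU-h left.
Align: take in full, 15 GPU-h for value 32 ; 52 left.
Take all of Retrain (21 GPU-h, value 36) ; 31 GPU-h left.
Take all of FtBase (16 GPU-h, value 22) ; 15 GPU-h left.
15 GPU-h left: a 15/22 share of Distill gives 11×15/22 = 7.5.
Total value = 208.5.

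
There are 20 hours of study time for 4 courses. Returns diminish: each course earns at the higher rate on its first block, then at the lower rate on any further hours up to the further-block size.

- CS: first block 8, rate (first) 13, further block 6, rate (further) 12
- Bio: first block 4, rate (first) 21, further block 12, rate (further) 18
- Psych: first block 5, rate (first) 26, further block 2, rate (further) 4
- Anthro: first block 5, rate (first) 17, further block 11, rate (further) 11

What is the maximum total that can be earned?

Treat each block as its own option and order by rate: Psych/first 26 > Bio/first 21 > Bio/second 18 > Anthro/first 17 > CS/first 13 > CS/second 12 > Anthro/second 11 > Psych/second 4.
Psych first at 26: fill all 5 — 15 left.
Bio first at 21: fill all 4 — 11 left.
11 remain; put them into Bio second at 18.
Total = 26×5 + 21×4 + 18×11 = 412.

412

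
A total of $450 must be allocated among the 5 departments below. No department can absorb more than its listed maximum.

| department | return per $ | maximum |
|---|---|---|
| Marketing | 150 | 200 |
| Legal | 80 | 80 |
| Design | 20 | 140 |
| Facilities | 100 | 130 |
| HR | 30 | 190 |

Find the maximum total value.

Rank by return per $: Marketing 150 > Facilities 100 > Legal 80 > HR 30 > Design 20.
Give Marketing 200 to hit its cap of 200 → 250 left.
Facilities: +130 to 130 (cap) → 120 left.
Legal: +80 to 80 (cap) → 40 left.
HR: +40 (room for 190) → 40. Pool exhausted.
Total = 150×200 + 80×80 + 100×130 + 30×40 = 50600.

50600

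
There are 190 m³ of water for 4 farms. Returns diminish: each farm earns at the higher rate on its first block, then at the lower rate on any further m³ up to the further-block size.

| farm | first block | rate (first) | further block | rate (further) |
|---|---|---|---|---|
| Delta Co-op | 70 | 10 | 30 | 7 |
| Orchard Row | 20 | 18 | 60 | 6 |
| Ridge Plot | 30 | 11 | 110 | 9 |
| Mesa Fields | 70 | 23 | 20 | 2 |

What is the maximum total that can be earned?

3000

Treat each block as its own option and order by rate: Mesa Fields/tier1 23 > Orchard Row/tier1 18 > Ridge Plot/tier1 11 > Delta Co-op/tier1 10 > Ridge Plot/tier2 9 > Delta Co-op/tier2 7 > Orchard Row/tier2 6 > Mesa Fields/tier2 2.
Mesa Fields/tier1 (23): +70 — 120 left.
Orchard Row tier1 at 18: fill all 20 — 100 left.
Fill Ridge Plot tier1 block (30 at 11) — 70 left.
Delta Co-op/tier1 (10): +70 — 0 left.
Total = 23×70 + 18×20 + 11×30 + 10×70 = 3000.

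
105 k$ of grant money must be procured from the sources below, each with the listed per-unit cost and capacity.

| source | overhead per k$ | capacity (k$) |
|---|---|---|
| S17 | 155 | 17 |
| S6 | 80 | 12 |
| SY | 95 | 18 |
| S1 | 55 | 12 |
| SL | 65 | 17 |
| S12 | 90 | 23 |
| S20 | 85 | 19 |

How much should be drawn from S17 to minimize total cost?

Fill from the cheapest source first.
S1 (55): use full 12 → 93 k$ to go.
Take 17 from SL at 65 → need 76 more.
S6 (80): use full 12 → 64 k$ to go.
S20 (85): use full 19 → 45 k$ to go.
S12 at 90: take all 23 k$ → 22 still needed.
SY at 95: take all 18 k$ → 4 still needed.
S17 at 155: take 4 of its 17 → requirement met.

4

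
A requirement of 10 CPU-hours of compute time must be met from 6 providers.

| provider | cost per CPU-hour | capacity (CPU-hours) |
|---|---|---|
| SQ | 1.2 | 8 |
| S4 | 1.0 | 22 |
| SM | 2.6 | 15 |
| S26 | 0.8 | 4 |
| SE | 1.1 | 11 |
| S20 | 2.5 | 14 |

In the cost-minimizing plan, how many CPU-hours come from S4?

6

Cheapest first:
Take 4 from S26 at 0.8 — need 6 more.
S4 (1.0): take the remaining 6 — done.
SE, SQ, S20, SM: unused.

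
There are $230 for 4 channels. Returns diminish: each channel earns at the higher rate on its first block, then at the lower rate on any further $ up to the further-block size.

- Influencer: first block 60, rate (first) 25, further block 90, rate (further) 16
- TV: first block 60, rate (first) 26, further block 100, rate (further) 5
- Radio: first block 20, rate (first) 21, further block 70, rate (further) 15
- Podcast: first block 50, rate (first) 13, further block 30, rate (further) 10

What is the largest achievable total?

Rank every tier by rate: TV/first 26 > Influencer/first 25 > Radio/first 21 > Influencer/second 16 > Radio/second 15 > Podcast/first 13 > Podcast/second 10 > TV/second 5.
Fill TV first block (60 at 26) → 170 left.
Fill Influencer first block (60 at 25) → 110 left.
Fill Radio first block (20 at 21) → 90 left.
Influencer second at 16: fill all 90 → 0 left.
Total = 26×60 + 25×60 + 21×20 + 16×90 = 4920.

4920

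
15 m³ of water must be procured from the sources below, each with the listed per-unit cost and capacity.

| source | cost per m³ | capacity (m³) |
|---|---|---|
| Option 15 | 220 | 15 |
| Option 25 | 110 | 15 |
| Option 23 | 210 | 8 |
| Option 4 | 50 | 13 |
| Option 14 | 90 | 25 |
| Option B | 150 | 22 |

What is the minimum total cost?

830

Fill from the cheapest source first.
Take 13 from Option 4 at 50 — need 2 more.
Option 14 at 90: take 2 of its 25 — requirement met.
Option 25, Option B, Option 23, Option 15: unused.
Cost = 13×50 + 2×90 = 830.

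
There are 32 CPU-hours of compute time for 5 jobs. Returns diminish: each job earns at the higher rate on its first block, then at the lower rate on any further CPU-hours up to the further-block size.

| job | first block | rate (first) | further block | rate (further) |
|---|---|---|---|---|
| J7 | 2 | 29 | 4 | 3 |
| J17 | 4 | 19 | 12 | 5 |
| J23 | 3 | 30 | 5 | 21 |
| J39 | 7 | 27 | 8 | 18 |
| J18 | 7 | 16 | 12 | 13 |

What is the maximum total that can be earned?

710

Rank every tier by rate: J23/first 30 > J7/first 29 > J39/first 27 > J23/second 21 > J17/first 19 > J39/second 18 > J18/first 16 > J18/second 13 > J17/second 5 > J7/second 3.
Fill J23 first block (3 at 30) ; 29 left.
Fill J7 first block (2 at 29) ; 27 left.
J39/first (27): +7 ; 20 left.
Fill J23 second block (5 at 21) ; 15 left.
Fill J17 first block (4 at 19) ; 11 left.
J39/second (18): +8 ; 3 left.
J18/first: +3 of 7 at 16; pool empty.
Total = 30×3 + 29×2 + 27×7 + 21×5 + 19×4 + 18×8 + 16×3 = 710.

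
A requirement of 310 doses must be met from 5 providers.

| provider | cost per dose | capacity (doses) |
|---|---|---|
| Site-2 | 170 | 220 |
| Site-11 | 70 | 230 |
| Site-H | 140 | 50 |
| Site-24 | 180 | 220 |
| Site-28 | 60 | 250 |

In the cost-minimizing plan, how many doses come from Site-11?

60

Cheapest first:
Take 250 from Site-28 at 60 — need 60 more.
Site-11 (70): take the remaining 60 — done.
Site-H, Site-2, Site-24: unused.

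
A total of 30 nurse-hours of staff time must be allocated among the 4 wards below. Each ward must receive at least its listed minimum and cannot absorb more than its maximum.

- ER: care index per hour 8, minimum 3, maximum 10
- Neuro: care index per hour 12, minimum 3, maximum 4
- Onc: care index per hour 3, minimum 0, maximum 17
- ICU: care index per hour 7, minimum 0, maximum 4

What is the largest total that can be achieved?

Meeting every minimum uses 3+3+0+0 = 6 nurse-hours, leaving 24.
Order the wards by care index per hour: Neuro 12 > ER 8 > ICU 7 > Onc 3.
Neuro: +1 to 4 (cap) → 23 left.
Give ER 7 more to hit its cap of 10 → 16 left.
ICU: +4 to 4 (cap) → 12 left.
Only 12 left; Onc takes them to reach 12.
Total = 8×10 + 12×4 + 3×12 + 7×4 = 192.

192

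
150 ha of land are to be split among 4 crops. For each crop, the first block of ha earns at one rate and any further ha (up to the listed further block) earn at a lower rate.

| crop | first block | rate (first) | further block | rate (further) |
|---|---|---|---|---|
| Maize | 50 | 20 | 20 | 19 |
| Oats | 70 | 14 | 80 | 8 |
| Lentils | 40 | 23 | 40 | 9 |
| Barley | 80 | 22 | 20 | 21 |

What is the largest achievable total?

Order all 8 blocks by rate: Lentils/first 23 > Barley/first 22 > Barley/second 21 > Maize/first 20 > Maize/second 19 > Oats/first 14 > Lentils/second 9 > Oats/second 8.
Fill Lentils first block (40 at 23) → 110 left.
Barley first at 22: fill all 80 → 30 left.
Barley/second (21): +20 → 10 left.
Maize/first: +10 of 50 at 20; pool empty.
Total = 23×40 + 22×80 + 21×20 + 20×10 = 3300.

3300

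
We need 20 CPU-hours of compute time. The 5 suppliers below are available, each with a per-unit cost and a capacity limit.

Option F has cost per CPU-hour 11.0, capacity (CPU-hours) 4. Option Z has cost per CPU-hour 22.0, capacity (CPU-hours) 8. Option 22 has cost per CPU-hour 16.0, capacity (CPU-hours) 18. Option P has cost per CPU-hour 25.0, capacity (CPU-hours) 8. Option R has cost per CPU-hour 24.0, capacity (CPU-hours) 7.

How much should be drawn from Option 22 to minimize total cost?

16

Fill from the cheapest supplier first.
Option F (11.0): use full 4 — 16 CPU-hours to go.
Take 16 from Option 22 at 16.0 to finish.
Option Z, Option R, Option P: unused.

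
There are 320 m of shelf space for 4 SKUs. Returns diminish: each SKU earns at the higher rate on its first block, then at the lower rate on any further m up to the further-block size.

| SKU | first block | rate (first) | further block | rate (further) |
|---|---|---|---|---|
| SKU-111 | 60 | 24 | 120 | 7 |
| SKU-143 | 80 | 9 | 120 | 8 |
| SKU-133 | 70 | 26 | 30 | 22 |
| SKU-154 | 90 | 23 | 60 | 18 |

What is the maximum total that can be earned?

Order all 8 blocks by rate: SKU-133/tier1 26 > SKU-111/tier1 24 > SKU-154/tier1 23 > SKU-133/tier2 22 > SKU-154/tier2 18 > SKU-143/tier1 9 > SKU-143/tier2 8 > SKU-111/tier2 7.
Fill SKU-133 tier1 block (70 at 26) ; 250 left.
Fill SKU-111 tier1 block (60 at 24) ; 190 left.
SKU-154/tier1 (23): +90 ; 100 left.
SKU-133/tier2 (22): +30 ; 70 left.
Fill SKU-154 tier2 block (60 at 18) ; 10 left.
SKU-143/tier1: +10 of 80 at 9; pool empty.
Total = 26×70 + 24×60 + 23×90 + 22×30 + 18×60 + 9×10 = 7160.

7160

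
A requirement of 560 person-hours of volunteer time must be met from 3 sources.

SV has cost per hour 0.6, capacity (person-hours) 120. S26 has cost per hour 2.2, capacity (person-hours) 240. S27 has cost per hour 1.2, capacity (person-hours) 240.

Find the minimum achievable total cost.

800

Use sources in increasing cost order.
SV (0.6): use full 120 ; 440 person-hours to go.
S27 at 1.2: take all 240 person-hours ; 200 still needed.
S26 at 2.2: take 200 of its 240 ; requirement met.
Cost = 120×0.6 + 240×1.2 + 200×2.2 = 800.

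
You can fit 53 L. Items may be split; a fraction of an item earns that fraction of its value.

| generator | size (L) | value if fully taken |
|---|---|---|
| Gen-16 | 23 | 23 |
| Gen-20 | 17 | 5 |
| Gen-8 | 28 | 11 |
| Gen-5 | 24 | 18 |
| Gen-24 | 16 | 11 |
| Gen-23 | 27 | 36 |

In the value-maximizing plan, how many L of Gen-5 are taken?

Sort by value density: Gen-23 36/27≈1.33, Gen-16 23/23≈1, Gen-5 18/24≈0.75, Gen-24 11/16≈0.688, Gen-8 11/28≈0.393, Gen-20 5/17≈0.294.
All 27 L of Gen-23 fit (value 36) ; 26 remain.
Gen-16: take in full, 23 L for value 23 ; 3 left.
Fill the last 3 L with part of Gen-5: 3/24 of it earns 2.25.

3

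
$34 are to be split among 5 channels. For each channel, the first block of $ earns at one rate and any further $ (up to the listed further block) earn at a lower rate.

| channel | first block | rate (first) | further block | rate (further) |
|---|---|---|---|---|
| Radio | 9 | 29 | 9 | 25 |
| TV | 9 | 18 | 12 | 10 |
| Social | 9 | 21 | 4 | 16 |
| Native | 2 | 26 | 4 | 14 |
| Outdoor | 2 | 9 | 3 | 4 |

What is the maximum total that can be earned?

817

Treat each block as its own option and order by rate: Radio/T1 29 > Native/T1 26 > Radio/T2 25 > Social/T1 21 > TV/T1 18 > Social/T2 16 > Native/T2 14 > TV/T2 10 > Outdoor/T1 9 > Outdoor/T2 4.
Radio T1 at 29: fill all 9 — 25 left.
Native/T1 (26): +2 — 23 left.
Fill Radio T2 block (9 at 25) — 14 left.
Fill Social T1 block (9 at 21) — 5 left.
TV/T1: +5 of 9 at 18; pool empty.
Total = 29×9 + 26×2 + 25×9 + 21×9 + 18×5 = 817.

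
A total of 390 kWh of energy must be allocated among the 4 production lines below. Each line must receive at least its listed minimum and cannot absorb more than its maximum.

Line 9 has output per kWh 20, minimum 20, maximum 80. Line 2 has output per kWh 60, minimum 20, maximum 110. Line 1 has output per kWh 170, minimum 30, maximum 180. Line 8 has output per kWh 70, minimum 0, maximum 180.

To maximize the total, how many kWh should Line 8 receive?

Meeting every minimum uses 20+20+30+0 = 70 kWh, leaving 320.
Order the production lines by output per kWh: Line 1 170 > Line 8 70 > Line 2 60 > Line 9 20.
Line 1: +150 to 180 (cap) — 170 left.
Only 170 left; Line 8 takes them to reach 170.

170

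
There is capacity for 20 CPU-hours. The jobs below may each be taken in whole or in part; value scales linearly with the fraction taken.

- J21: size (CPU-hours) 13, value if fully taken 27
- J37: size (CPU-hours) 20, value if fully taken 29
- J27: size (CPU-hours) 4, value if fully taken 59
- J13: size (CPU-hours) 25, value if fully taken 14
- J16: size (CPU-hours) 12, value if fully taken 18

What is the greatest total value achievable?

Sort by value density: J27 59/4≈14.8, J21 27/13≈2.08, J16 18/12≈1.5, J37 29/20≈1.45, J13 14/25≈0.56.
J27: take in full, 4 CPU-hours for value 59 — 16 left.
J21: take in full, 13 CPU-hours for value 27 — 3 left.
3 CPU-hours left: a 3/12 share of J16 gives 18×3/12 = 4.5.
Total value = 90.5.

90.5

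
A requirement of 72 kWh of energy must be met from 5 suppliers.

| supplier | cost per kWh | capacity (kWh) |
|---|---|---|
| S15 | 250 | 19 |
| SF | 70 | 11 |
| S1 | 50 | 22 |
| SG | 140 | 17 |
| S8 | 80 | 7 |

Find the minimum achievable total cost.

8560

Use suppliers in increasing cost order.
S1 (50): use full 22 → 50 kWh to go.
Take 11 from SF at 70 → need 39 more.
Take 7 from S8 at 80 → need 32 more.
Take 17 from SG at 140 → need 15 more.
S15 at 250: take 15 of its 19 → requirement met.
Cost = 22×50 + 11×70 + 7×80 + 17×140 + 15×250 = 8560.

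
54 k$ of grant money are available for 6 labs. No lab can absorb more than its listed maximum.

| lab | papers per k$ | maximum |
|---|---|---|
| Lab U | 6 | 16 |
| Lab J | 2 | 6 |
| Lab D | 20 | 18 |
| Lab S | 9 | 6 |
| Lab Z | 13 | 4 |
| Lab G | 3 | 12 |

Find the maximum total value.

592

Order the labs by papers per k$: Lab D 20 > Lab Z 13 > Lab S 9 > Lab U 6 > Lab G 3 > Lab J 2.
Lab D: +18 to 18 (cap) ; 36 left.
Lab Z takes 4 to reach its cap of 4 ; 32 left.
Give Lab S 6 to hit its cap of 6 ; 26 left.
Give Lab U 16 to hit its cap of 16 ; 10 left.
Lab G: +10 (room for 12) → 10. Pool exhausted.
Total = 6×16 + 20×18 + 9×6 + 13×4 + 3×10 = 592.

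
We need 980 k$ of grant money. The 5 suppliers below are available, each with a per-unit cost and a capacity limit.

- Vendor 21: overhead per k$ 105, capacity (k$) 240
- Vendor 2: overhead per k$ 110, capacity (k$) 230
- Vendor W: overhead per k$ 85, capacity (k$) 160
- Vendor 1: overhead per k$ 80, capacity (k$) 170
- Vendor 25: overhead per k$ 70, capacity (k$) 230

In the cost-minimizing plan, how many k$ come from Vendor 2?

180

Fill from the cheapest supplier first.
Take 230 from Vendor 25 at 70 ; need 750 more.
Vendor 1 at 80: take all 170 k$ ; 580 still needed.
Vendor W at 85: take all 160 k$ ; 420 still needed.
Vendor 21 (105): use full 240 ; 180 k$ to go.
Vendor 2 (110): take the remaining 180 ; done.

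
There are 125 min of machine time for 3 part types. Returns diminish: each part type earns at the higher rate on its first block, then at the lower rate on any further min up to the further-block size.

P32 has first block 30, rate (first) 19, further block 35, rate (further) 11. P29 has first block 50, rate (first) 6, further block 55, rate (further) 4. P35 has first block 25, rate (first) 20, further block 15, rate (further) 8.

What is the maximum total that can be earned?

1695

Treat each block as its own option and order by rate: P35/tier1 20 > P32/tier1 19 > P32/tier2 11 > P35/tier2 8 > P29/tier1 6 > P29/tier2 4.
P35/tier1 (20): +25 ; 100 left.
P32 tier1 at 19: fill all 30 ; 70 left.
P32/tier2 (11): +35 ; 35 left.
P35 tier2 at 8: fill all 15 ; 20 left.
20 remain; put them into P29 tier1 at 6.
Total = 20×25 + 19×30 + 11×35 + 8×15 + 6×20 = 1695.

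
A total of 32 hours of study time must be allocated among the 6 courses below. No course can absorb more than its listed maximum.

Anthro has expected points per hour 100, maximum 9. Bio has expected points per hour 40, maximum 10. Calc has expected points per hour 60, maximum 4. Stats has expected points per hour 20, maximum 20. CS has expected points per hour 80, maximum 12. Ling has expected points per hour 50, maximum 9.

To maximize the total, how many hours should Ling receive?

7

Highest expected points per hour first: Anthro 100 > CS 80 > Calc 60 > Ling 50 > Bio 40 > Stats 20.
Anthro takes 9 to reach its cap of 9 ; 23 left.
CS: +12 to 12 (cap) ; 11 left.
Give Calc 4 to hit its cap of 4 ; 7 left.
Ling has room for 9 but only 7 remain, so it gets 7.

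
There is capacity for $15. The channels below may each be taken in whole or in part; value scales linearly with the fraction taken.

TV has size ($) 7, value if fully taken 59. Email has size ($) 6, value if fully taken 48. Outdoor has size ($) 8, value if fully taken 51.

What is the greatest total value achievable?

119.75

Best value per unit of size first: TV 59/7≈8.43, Email 48/6≈8, Outdoor 51/8≈6.38.
All 7 $ of TV fit (value 59) → 8 remain.
Take all of Email (6 $, value 48) → 2 $ left.
Only 2 $ remain; take 2/8 of Outdoor for value 51×2/8 = 12.75.
Total value = 119.75.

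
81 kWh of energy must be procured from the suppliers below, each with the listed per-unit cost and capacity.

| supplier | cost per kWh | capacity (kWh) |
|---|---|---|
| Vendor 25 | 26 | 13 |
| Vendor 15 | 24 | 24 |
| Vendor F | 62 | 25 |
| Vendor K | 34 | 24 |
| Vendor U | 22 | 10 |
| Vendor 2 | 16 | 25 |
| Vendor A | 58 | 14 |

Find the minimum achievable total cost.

1840

Cheapest first:
Vendor 2 (16): use full 25 → 56 kWh to go.
Take 10 from Vendor U at 22 → need 46 more.
Take 24 from Vendor 15 at 24 → need 22 more.
Vendor 25 at 26: take all 13 kWh → 9 still needed.
Vendor K (34): take the remaining 9 → done.
Vendor A, Vendor F: unused.
Cost = 25×16 + 10×22 + 24×24 + 13×26 + 9×34 = 1840.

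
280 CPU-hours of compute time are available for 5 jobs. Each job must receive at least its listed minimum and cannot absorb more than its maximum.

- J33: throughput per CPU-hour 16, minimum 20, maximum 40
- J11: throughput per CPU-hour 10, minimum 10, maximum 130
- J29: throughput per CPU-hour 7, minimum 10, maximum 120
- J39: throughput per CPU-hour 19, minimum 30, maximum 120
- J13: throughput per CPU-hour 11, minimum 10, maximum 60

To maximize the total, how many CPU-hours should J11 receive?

50

Meeting every minimum uses 20+10+10+30+10 = 80 CPU-hours, leaving 200.
Highest throughput per CPU-hour first: J39 19 > J33 16 > J13 11 > J11 10 > J29 7.
Give J39 90 more to hit its cap of 120 ; 110 left.
Give J33 20 more to hit its cap of 40 ; 90 left.
J13 takes 50 more to reach its cap of 60 ; 40 left.
J11 has room for 120 more but only 40 remain, so it gets 50.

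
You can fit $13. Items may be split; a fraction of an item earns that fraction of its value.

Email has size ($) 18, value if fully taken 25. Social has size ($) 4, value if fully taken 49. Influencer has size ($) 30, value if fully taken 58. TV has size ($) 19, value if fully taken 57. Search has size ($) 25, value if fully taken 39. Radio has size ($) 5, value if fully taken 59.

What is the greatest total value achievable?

120

Rank by value-to-size ratio: Social 49/4≈12.2, Radio 59/5≈11.8, TV 57/19≈3, Influencer 58/30≈1.93, Search 39/25≈1.56, Email 25/18≈1.39.
All 4 $ of Social fit (value 49) → 9 remain.
Radio: take in full, 5 $ for value 59 → 4 left.
Fill the last 4 $ with part of TV: 4/19 of it earns 12.
Total value = 120.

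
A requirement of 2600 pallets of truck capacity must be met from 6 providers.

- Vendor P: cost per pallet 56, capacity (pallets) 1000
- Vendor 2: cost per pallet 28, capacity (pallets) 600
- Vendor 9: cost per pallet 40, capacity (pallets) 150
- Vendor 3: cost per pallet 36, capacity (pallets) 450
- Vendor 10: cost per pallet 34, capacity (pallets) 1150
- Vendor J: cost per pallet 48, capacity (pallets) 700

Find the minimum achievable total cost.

Fill from the cheapest provider first.
Vendor 2 at 28: take all 600 pallets ; 2000 still needed.
Vendor 10 at 34: take all 1150 pallets ; 850 still needed.
Take 450 from Vendor 3 at 36 ; need 400 more.
Take 150 from Vendor 9 at 40 ; need 250 more.
Take 250 from Vendor J at 48 to finish.
Vendor P: unused.
Cost = 600×28 + 1150×34 + 450×36 + 150×40 + 250×48 = 90100.

90100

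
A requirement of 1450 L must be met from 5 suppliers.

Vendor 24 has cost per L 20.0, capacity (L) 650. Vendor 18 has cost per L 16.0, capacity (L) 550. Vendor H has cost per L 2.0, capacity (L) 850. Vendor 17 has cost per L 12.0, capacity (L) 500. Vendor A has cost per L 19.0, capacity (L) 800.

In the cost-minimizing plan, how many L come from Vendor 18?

100

Use suppliers in increasing cost order.
Take 850 from Vendor H at 2.0 → need 600 more.
Take 500 from Vendor 17 at 12.0 → need 100 more.
Vendor 18 at 16.0: take 100 of its 550 → requirement met.
Vendor A, Vendor 24: unused.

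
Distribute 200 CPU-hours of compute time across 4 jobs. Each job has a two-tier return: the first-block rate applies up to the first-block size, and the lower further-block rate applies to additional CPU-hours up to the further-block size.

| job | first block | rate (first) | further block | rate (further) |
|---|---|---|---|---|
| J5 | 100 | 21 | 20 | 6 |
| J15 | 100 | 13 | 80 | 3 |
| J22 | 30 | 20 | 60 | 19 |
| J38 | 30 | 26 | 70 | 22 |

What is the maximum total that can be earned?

Order all 8 blocks by rate: J38/T1 26 > J38/T2 22 > J5/T1 21 > J22/T1 20 > J22/T2 19 > J15/T1 13 > J5/T2 6 > J15/T2 3.
J38/T1 (26): +30 — 170 left.
J38 T2 at 22: fill all 70 — 100 left.
J5 T1 at 21: fill all 100 — 0 left.
Total = 26×30 + 22×70 + 21×100 = 4420.

4420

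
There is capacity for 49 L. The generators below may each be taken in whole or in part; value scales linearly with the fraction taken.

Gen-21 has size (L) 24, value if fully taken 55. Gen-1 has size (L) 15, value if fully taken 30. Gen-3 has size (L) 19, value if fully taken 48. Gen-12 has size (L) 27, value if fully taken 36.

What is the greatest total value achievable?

115

Sort by value density: Gen-3 48/19≈2.53, Gen-21 55/24≈2.29, Gen-1 30/15≈2, Gen-12 36/27≈1.33.
Take all of Gen-3 (19 L, value 48) → 30 L left.
Gen-21: take in full, 24 L for value 55 → 6 left.
Fill the last 6 L with part of Gen-1: 6/15 of it earns 12.
Total value = 115.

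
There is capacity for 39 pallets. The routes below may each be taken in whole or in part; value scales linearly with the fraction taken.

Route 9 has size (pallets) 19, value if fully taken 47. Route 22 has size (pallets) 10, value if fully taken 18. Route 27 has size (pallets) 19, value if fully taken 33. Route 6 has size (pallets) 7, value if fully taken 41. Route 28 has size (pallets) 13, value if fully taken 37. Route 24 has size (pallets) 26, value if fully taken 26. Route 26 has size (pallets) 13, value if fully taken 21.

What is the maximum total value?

125

Rank by value-to-size ratio: Route 6 41/7≈5.86, Route 28 37/13≈2.85, Route 9 47/19≈2.47, Route 22 18/10≈1.8, Route 27 33/19≈1.74, Route 26 21/13≈1.62, Route 24 26/26≈1.
Route 6: take in full, 7 pallets for value 41 — 32 left.
All 13 pallets of Route 28 fit (value 37) — 19 remain.
All 19 pallets of Route 9 fit (value 47) — 0 remain.
Total value = 125.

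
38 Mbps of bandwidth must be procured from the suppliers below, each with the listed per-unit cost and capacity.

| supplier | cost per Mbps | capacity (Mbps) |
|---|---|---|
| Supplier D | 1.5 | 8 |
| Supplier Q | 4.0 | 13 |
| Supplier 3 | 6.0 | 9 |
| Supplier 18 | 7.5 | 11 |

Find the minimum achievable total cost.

Fill from the cheapest supplier first.
Supplier D (1.5): use full 8 ; 30 Mbps to go.
Take 13 from Supplier Q at 4.0 ; need 17 more.
Supplier 3 at 6.0: take all 9 Mbps ; 8 still needed.
Supplier 18 at 7.5: take 8 of its 11 ; requirement met.
Cost = 8×1.5 + 13×4.0 + 9×6.0 + 8×7.5 = 178.

178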